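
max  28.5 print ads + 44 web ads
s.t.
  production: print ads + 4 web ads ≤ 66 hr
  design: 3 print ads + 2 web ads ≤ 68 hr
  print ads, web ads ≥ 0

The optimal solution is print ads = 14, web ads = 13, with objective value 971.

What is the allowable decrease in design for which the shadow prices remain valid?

35

Binding constraints: production, design. The basis is B = [[1,4],[3,2]] with det -10.
Per unit decrease in design, x* moves by d = (-0.4, 0.1).
The basis stays optimal until print ads reaches 0; allowable decrease = 35 hr.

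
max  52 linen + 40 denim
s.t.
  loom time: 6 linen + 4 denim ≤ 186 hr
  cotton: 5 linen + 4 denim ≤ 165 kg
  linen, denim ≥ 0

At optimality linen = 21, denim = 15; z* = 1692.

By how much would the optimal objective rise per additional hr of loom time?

2

Both loom time and cotton are binding at x*.
The binding rows give the dual system: 6·y_loom time + 5·y_cotton = 52 and 4·y_loom time + 4·y_cotton = 40.
Solving: y_loom time = 2, y_cotton = 8.
Shadow price of loom time = 2.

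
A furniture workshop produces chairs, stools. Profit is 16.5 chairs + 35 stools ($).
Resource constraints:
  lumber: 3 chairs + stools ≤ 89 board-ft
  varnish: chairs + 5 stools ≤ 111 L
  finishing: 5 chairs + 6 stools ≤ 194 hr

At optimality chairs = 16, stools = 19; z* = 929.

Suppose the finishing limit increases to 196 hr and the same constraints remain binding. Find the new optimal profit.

At the optimum: lumber uses 67 of 89 (slack = 22); varnish uses 111 of 111 (binding); finishing uses 194 of 194 (binding).
Slack constraints have shadow price 0 (complementary slackness).
The binding rows give the dual system: 1·y_varnish + 5·y_finishing = 16.5 and 5·y_varnish + 6·y_finishing = 35.
This yields shadow prices y_varnish = 4, y_finishing = 2.5.
Δz = y_finishing·Δb = 2.5 × (2) = 5, so new z* = 929 + 5 = 934.

934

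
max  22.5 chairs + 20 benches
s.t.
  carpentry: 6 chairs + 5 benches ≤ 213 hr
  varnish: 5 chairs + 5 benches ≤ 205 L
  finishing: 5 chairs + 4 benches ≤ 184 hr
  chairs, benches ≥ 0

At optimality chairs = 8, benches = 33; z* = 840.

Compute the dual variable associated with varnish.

1.5

Binding: carpentry and varnish. Non-binding: finishing (12 unused).
Since finishing is not tight, its dual is 0.
From A_Bᵀ y = c: 6·y_carpentry + 5·y_varnish = 22.5; 5·y_carpentry + 5·y_varnish = 20.
This yields shadow prices y_carpentry = 2.5, y_varnish = 1.5.
Shadow price of varnish = 1.5.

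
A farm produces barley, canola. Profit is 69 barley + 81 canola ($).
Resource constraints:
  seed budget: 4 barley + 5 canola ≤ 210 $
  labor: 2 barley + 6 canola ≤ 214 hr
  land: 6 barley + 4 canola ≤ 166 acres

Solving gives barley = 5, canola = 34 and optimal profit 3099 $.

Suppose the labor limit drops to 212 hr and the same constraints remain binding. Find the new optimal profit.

3084

Check each constraint at x*: seed budget 190/210 (slack 20); labor 214/214 (tight); land 166/166 (tight).
By complementary slackness, y = 0 for the non-binding constraint.
From A_Bᵀ y = c: 2·y_labor + 6·y_land = 69; 6·y_labor + 4·y_land = 81.
→ y_labor = 7.5 and y_land = 9.
Δz = y_labor·Δb = 7.5 × (-2) = -15, so new z* = 3099 − 15 = 3084.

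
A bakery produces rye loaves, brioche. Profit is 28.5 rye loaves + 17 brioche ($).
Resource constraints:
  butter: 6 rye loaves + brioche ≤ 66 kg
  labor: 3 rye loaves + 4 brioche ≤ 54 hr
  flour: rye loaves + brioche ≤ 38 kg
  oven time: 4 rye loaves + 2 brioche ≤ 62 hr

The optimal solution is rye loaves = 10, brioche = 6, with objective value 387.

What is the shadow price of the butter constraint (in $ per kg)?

Check each constraint at x*: butter 66/66 (tight); labor 54/54 (tight); flour 16/38 (slack 22); oven time 52/62 (slack 10).
By complementary slackness, y = 0 for the non-binding constraints.
The binding rows give the dual system: 6·y_butter + 3·y_labor = 28.5 and 1·y_butter + 4·y_labor = 17.
→ y_butter = 3 and y_labor = 3.5.
Shadow price of butter = 3.

3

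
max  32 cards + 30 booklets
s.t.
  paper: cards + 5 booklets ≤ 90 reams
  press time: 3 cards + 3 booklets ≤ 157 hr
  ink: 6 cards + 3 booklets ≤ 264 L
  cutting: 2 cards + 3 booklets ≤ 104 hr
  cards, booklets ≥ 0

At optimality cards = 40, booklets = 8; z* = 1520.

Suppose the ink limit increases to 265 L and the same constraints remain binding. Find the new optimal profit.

1523

At the optimum: paper uses 80 of 90 (slack = 10); press time uses 144 of 157 (slack = 13); ink uses 264 of 264 (binding); cutting uses 104 of 104 (binding).
Slack constraints have shadow price 0 (complementary slackness).
The binding rows give the dual system: 6·y_ink + 2·y_cutting = 32 and 3·y_ink + 3·y_cutting = 30.
Solving: y_ink = 3, y_cutting = 7.
Δz = y_ink·Δb = 3 × (1) = 3, so new z* = 1520 + 3 = 1523.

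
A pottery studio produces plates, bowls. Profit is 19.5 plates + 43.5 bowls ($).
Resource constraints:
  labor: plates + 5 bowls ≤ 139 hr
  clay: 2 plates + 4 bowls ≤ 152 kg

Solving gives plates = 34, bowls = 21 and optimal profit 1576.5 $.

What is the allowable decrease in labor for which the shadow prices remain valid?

Binding constraints: labor, clay. The basis is B = [[1,5],[2,4]] with det -6.
Per unit decrease in labor, x* moves by d = (0.6667, -0.3333).
The basis stays optimal until bowls reaches 0; allowable decrease = 63 hr.

63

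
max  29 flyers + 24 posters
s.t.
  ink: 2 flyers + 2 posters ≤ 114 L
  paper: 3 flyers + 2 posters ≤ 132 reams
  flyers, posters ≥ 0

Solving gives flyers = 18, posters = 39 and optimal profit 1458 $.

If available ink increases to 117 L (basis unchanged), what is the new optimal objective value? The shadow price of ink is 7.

Δb = 3, so new z* = 1458 + (7)·(3) = 1458 + 21 = 1479.

1479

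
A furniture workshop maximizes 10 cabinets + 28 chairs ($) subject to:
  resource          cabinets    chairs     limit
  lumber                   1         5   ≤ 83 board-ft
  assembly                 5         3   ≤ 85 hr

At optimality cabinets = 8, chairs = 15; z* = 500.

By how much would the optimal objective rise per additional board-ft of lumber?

At the optimum: lumber uses 83 of 83 (binding); assembly uses 85 of 85 (binding).
From A_Bᵀ y = c: 1·y_lumber + 5·y_assembly = 10; 5·y_lumber + 3·y_assembly = 28.
This yields shadow prices y_lumber = 5, y_assembly = 1.
Shadow price of lumber = 5.

5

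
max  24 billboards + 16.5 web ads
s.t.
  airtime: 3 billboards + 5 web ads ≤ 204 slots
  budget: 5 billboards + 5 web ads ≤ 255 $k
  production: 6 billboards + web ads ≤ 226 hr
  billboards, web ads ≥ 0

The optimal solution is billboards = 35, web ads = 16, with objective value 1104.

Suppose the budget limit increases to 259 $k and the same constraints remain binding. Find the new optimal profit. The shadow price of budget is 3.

Δb = 4, so new z* = 1104 + (3)·(4) = 1104 + 12 = 1116.

1116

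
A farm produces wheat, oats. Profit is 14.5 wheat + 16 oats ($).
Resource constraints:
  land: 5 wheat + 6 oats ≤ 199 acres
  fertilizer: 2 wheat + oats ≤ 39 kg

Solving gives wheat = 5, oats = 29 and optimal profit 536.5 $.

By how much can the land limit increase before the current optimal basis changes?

35

Binding constraints: land, fertilizer. The basis is B = [[5,6],[2,1]] with det -7.
Per unit increase in land, x* moves by d = (-0.1429, 0.2857).
The basis stays optimal until wheat reaches 0; allowable increase = 35 acres.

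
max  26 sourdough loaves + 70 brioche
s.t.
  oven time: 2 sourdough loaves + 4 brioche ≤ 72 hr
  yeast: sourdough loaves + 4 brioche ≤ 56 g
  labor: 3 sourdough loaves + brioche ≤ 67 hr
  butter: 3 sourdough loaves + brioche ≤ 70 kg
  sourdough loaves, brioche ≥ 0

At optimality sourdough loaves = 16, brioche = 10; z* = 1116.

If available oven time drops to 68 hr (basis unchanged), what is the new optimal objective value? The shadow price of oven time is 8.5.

1082

Δb = -4, so new z* = 1116 + (8.5)·(-4) = 1116 − 34 = 1082.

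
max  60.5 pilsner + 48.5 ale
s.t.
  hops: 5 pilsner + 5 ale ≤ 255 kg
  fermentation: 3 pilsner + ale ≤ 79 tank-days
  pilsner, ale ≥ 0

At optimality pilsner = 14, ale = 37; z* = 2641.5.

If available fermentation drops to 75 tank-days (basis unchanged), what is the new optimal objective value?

2617.5

Check each constraint at x*: hops 255/255 (tight); fermentation 79/79 (tight).
The binding rows give the dual system: 5·y_hops + 3·y_fermentation = 60.5 and 5·y_hops + 1·y_fermentation = 48.5.
→ y_hops = 8.5 and y_fermentation = 6.
Δz = y_fermentation·Δb = 6 × (-4) = -24, so new z* = 2641.5 − 24 = 2617.5.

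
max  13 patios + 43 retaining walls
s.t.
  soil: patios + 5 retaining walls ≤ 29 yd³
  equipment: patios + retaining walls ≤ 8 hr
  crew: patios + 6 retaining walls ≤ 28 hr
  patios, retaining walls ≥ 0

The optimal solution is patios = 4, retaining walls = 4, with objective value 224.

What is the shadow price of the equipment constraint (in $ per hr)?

At the optimum: soil uses 24 of 29 (slack = 5); equipment uses 8 of 8 (binding); crew uses 28 of 28 (binding).
Since soil is not tight, its dual is 0.
From A_Bᵀ y = c: 1·y_equipment + 1·y_crew = 13; 1·y_equipment + 6·y_crew = 43.
This yields shadow prices y_equipment = 7, y_crew = 6.
Shadow price of equipment = 7.

7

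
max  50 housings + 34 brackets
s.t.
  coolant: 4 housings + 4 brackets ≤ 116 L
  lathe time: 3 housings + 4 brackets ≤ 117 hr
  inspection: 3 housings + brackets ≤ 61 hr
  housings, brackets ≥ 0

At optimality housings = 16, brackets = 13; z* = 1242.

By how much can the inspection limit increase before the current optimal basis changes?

Binding constraints: coolant, inspection. The basis is B = [[4,4],[3,1]] with det -8.
Per unit increase in inspection, x* moves by d = (0.5, -0.5).
The basis stays optimal until brackets reaches 0; allowable increase = 26 hr.

26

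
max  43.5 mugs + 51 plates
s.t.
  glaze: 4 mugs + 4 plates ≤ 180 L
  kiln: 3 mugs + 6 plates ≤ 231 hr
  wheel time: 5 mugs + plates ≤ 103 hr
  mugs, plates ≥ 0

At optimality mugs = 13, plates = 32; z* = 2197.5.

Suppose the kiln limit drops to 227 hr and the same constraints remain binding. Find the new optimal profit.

Check each constraint at x*: glaze 180/180 (tight); kiln 231/231 (tight); wheel time 97/103 (slack 6).
By complementary slackness, y = 0 for the non-binding constraint.
Dual feasibility on the basic columns requires 4·y_glaze + 3·y_kiln = 43.5, 4·y_glaze + 6·y_kiln = 51.
This yields shadow prices y_glaze = 9, y_kiln = 2.5.
Δz = y_kiln·Δb = 2.5 × (-4) = -10, so new z* = 2197.5 − 10 = 2187.5.

2187.5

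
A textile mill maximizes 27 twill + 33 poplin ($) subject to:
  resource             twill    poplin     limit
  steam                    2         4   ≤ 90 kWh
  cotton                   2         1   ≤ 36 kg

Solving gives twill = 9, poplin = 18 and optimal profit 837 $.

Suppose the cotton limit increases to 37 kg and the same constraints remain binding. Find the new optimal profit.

844

At the optimum: steam uses 90 of 90 (binding); cotton uses 36 of 36 (binding).
Dual feasibility on the basic columns requires 2·y_steam + 2·y_cotton = 27, 4·y_steam + 1·y_cotton = 33.
Solving: y_steam = 6.5, y_cotton = 7.
Δz = y_cotton·Δb = 7 × (1) = 7, so new z* = 837 + 7 = 844.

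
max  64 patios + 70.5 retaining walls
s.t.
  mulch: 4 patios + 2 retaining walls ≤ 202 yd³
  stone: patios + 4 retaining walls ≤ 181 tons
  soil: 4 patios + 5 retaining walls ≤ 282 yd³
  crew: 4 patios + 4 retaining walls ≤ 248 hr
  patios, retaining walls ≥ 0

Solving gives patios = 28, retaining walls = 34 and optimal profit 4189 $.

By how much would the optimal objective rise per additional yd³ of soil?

6.5

Binding: soil and crew. Non-binding: mulch (22 unused), stone (17 unused).
Since mulch, stone are not tight, their duals are 0.
Dual feasibility on the basic columns requires 4·y_soil + 4·y_crew = 64, 5·y_soil + 4·y_crew = 70.5.
Solving: y_soil = 6.5, y_crew = 9.5.
Shadow price of soil = 6.5.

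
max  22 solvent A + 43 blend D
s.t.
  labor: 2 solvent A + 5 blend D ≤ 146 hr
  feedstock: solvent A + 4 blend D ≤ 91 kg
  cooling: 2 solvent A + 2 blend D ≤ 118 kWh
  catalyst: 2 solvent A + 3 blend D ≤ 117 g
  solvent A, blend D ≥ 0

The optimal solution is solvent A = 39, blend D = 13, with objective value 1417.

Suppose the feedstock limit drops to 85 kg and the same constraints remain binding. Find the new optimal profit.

1393

Binding: feedstock and catalyst. Non-binding: labor (3 unused), cooling (14 unused).
Slack constraints have shadow price 0 (complementary slackness).
From A_Bᵀ y = c: 1·y_feedstock + 2·y_catalyst = 22; 4·y_feedstock + 3·y_catalyst = 43.
This yields shadow prices y_feedstock = 4, y_catalyst = 9.
Δz = y_feedstock·Δb = 4 × (-6) = -24, so new z* = 1417 − 24 = 1393.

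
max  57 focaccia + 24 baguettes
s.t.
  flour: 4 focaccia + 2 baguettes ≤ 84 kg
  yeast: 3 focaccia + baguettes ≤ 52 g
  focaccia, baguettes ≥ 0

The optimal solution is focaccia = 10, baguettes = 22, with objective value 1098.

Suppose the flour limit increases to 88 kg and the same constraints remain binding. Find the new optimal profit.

1128

Check each constraint at x*: flour 84/84 (tight); yeast 52/52 (tight).
Dual feasibility on the basic columns requires 4·y_flour + 3·y_yeast = 57, 2·y_flour + 1·y_yeast = 24.
→ y_flour = 7.5 and y_yeast = 9.
Δz = y_flour·Δb = 7.5 × (4) = 30, so new z* = 1098 + 30 = 1128.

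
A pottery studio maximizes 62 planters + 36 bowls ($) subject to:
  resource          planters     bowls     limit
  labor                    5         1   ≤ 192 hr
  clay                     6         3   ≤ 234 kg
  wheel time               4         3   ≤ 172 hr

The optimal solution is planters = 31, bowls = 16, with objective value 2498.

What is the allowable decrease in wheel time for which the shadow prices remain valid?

Binding constraints: clay, wheel time. The basis is B = [[6,3],[4,3]] with det 6.
Per unit decrease in wheel time, x* moves by d = (0.5, -1).
The basis stays optimal until labor becomes binding; allowable decrease = 14 hr.

14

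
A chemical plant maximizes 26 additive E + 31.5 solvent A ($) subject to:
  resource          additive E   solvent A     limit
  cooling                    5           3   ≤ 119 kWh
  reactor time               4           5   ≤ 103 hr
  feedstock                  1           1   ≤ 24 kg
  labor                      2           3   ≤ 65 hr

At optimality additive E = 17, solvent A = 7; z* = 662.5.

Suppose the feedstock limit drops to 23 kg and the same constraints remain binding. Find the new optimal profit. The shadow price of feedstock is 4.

658.5

Δb = -1, so new z* = 662.5 + (4)·(-1) = 662.5 − 4 = 658.5.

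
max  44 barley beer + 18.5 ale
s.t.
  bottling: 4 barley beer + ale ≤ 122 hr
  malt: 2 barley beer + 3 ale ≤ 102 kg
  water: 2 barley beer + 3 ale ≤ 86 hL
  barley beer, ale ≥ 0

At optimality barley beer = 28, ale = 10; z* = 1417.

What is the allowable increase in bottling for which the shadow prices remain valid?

50

Binding constraints: bottling, water. The basis is B = [[4,1],[2,3]] with det 10.
Per unit increase in bottling, x* moves by d = (0.3, -0.2).
The basis stays optimal until ale reaches 0; allowable increase = 50 hr.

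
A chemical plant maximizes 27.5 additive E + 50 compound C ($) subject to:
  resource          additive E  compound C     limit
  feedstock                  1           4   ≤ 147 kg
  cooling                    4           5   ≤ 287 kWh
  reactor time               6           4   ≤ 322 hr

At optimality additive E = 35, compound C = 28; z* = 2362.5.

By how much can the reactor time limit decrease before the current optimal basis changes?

Binding constraints: feedstock, reactor time. The basis is B = [[1,4],[6,4]] with det -20.
Per unit decrease in reactor time, x* moves by d = (-0.2, 0.05).
The basis stays optimal until additive E reaches 0; allowable decrease = 175 hr.

175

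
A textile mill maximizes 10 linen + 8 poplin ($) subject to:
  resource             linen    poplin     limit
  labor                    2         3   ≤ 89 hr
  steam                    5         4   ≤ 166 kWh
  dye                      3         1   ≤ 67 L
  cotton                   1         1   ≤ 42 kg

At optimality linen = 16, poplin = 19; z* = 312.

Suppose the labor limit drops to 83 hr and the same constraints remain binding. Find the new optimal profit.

300

Binding: labor and dye. Non-binding: steam (10 unused), cotton (7 unused).
Since steam, cotton are not tight, their duals are 0.
The binding rows give the dual system: 2·y_labor + 3·y_dye = 10 and 3·y_labor + 1·y_dye = 8.
→ y_labor = 2 and y_dye = 2.
Δz = y_labor·Δb = 2 × (-6) = -12, so new z* = 312 − 12 = 300.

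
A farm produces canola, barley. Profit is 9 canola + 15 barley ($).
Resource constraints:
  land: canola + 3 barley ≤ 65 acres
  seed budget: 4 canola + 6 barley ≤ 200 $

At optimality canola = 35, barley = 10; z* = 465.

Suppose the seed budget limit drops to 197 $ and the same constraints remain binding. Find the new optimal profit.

459

Both land and seed budget are binding at x*.
The binding rows give the dual system: 1·y_land + 4·y_seed budget = 9 and 3·y_land + 6·y_seed budget = 15.
→ y_land = 1 and y_seed budget = 2.
Δz = y_seed budget·Δb = 2 × (-3) = -6, so new z* = 465 − 6 = 459.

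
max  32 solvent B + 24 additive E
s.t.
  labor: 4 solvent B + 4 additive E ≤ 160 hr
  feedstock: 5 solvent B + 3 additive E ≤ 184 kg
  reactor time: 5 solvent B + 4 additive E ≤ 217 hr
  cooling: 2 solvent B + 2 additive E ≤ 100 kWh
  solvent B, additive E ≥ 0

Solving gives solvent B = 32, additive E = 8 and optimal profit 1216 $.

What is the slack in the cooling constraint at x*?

cooling used = 2·32 + 2·8 = 80; slack = 100 − 80 = 20.

20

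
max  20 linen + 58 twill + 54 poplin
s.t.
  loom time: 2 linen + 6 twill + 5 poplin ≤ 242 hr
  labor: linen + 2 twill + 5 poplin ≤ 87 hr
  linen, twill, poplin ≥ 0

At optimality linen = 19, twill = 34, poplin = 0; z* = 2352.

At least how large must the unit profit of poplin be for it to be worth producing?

Both loom time and labor are binding at x*.
The binding rows give the dual system: 2·y_loom time + 1·y_labor = 20 and 6·y_loom time + 2·y_labor = 58.
This yields shadow prices y_loom time = 9, y_labor = 2.
poplin enters the basis when its profit ≥ yᵀa₃ = 9·5 + 2·5 = 55.

55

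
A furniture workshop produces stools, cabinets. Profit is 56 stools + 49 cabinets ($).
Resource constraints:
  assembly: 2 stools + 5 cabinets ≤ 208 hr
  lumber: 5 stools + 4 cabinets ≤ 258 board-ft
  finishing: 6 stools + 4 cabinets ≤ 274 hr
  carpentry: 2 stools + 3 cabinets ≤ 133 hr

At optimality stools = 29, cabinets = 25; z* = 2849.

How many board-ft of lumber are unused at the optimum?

lumber used = 5·29 + 4·25 = 245; slack = 258 − 245 = 13.

13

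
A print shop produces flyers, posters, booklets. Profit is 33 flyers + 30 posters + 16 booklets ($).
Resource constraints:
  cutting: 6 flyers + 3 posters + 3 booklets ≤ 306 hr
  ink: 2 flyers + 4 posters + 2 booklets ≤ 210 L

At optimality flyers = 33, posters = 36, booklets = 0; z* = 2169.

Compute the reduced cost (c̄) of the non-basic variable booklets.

-5

Both cutting and ink are binding at x*.
The binding rows give the dual system: 6·y_cutting + 2·y_ink = 33 and 3·y_cutting + 4·y_ink = 30.
This yields shadow prices y_cutting = 4, y_ink = 4.5.
Reduced cost of booklets: c₃ − yᵀa₃ = 16 − (4·3 + 4.5·2) = 16 − 21 = -5.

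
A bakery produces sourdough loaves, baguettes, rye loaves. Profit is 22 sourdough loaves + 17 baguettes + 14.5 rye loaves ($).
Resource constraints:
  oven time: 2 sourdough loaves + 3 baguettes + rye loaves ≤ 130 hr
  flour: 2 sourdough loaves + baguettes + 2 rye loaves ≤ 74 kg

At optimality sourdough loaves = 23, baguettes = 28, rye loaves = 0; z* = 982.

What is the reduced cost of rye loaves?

-4.5

At the optimum: oven time uses 130 of 130 (binding); flour uses 74 of 74 (binding).
From A_Bᵀ y = c: 2·y_oven time + 2·y_flour = 22; 3·y_oven time + 1·y_flour = 17.
This yields shadow prices y_oven time = 3, y_flour = 8.
Reduced cost of rye loaves: c₃ − yᵀa₃ = 14.5 − (3·1 + 8·2) = 14.5 − 19 = -4.5.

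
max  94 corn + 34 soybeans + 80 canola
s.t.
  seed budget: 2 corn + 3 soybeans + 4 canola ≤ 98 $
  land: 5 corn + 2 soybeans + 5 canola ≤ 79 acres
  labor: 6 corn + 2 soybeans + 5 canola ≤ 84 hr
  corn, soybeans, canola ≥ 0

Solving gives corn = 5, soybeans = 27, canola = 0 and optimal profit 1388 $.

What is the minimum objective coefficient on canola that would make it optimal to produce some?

85

At the optimum: seed budget uses 91 of 98 (slack = 7); land uses 79 of 79 (binding); labor uses 84 of 84 (binding).
Slack constraints have shadow price 0 (complementary slackness).
The binding rows give the dual system: 5·y_land + 6·y_labor = 94 and 2·y_land + 2·y_labor = 34.
→ y_land = 8 and y_labor = 9.
canola enters the basis when its profit ≥ yᵀa₃ = 8·5 + 9·5 = 85.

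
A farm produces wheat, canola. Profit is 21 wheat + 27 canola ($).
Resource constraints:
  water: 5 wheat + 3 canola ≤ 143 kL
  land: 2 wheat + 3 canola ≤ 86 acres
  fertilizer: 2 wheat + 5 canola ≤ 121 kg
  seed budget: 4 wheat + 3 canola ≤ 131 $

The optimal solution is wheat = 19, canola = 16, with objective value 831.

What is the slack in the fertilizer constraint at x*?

fertilizer used = 2·19 + 5·16 = 118; slack = 121 − 118 = 3.

3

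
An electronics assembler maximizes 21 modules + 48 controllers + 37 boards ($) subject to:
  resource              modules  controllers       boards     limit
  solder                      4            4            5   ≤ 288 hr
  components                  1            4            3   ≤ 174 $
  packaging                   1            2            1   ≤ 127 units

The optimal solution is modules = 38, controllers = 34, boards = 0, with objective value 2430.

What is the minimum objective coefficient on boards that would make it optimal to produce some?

42

At the optimum: solder uses 288 of 288 (binding); components uses 174 of 174 (binding); packaging uses 106 of 127 (slack = 21).
Since packaging is not tight, its dual is 0.
Dual feasibility on the basic columns requires 4·y_solder + 1·y_components = 21, 4·y_solder + 4·y_components = 48.
This yields shadow prices y_solder = 3, y_components = 9.
boards enters the basis when its profit ≥ yᵀa₃ = 3·5 + 9·3 = 42.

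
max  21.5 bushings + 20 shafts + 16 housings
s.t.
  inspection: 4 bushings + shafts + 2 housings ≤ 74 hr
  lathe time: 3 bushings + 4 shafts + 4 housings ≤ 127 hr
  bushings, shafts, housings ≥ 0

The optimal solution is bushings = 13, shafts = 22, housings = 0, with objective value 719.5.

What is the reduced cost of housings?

Check each constraint at x*: inspection 74/74 (tight); lathe time 127/127 (tight).
The binding rows give the dual system: 4·y_inspection + 3·y_lathe time = 21.5 and 1·y_inspection + 4·y_lathe time = 20.
Solving: y_inspection = 2, y_lathe time = 4.5.
Reduced cost of housings: c₃ − yᵀa₃ = 16 − (2·2 + 4.5·4) = 16 − 22 = -6.

-6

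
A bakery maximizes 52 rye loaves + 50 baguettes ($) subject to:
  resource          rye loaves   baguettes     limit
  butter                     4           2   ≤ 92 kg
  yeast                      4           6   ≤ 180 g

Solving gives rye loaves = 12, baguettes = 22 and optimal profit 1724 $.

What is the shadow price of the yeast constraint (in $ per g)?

6

Check each constraint at x*: butter 92/92 (tight); yeast 180/180 (tight).
Dual feasibility on the basic columns requires 4·y_butter + 4·y_yeast = 52, 2·y_butter + 6·y_yeast = 50.
Solving: y_butter = 7, y_yeast = 6.
Shadow price of yeast = 6.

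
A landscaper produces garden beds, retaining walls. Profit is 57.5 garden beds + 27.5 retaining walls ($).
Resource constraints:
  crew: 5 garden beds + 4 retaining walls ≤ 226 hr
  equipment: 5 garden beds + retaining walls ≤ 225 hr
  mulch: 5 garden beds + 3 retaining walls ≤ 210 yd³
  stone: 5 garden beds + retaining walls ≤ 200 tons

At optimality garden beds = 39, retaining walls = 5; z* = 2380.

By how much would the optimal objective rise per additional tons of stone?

3.5

Check each constraint at x*: crew 215/226 (slack 11); equipment 200/225 (slack 25); mulch 210/210 (tight); stone 200/200 (tight).
Slack constraints have shadow price 0 (complementary slackness).
The binding rows give the dual system: 5·y_mulch + 5·y_stone = 57.5 and 3·y_mulch + 1·y_stone = 27.5.
This yields shadow prices y_mulch = 8, y_stone = 3.5.
Shadow price of stone = 3.5.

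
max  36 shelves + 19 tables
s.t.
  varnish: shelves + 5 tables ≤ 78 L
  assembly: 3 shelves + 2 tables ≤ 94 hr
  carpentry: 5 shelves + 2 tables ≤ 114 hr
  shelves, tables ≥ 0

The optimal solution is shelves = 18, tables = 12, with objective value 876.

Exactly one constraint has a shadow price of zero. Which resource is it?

varnish: 78/78 (binding)
assembly: 78/94 (slack 16)
carpentry: 114/114 (binding)
By complementary slackness, a constraint with positive slack has shadow price 0 → assembly.

assembly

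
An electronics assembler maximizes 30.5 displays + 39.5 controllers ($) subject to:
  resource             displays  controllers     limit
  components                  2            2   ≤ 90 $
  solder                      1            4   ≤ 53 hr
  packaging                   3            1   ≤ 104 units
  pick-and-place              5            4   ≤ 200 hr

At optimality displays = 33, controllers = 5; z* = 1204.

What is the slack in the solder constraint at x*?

0

solder used = 1·33 + 4·5 = 53; slack = 53 − 53 = 0.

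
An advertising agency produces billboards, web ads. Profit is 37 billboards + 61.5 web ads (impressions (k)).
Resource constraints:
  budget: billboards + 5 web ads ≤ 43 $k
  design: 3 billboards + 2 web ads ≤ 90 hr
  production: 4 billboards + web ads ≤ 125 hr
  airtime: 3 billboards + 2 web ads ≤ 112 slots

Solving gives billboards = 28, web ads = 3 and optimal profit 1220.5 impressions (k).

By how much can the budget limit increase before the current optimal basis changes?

Binding constraints: budget, design. The basis is B = [[1,5],[3,2]] with det -13.
Per unit increase in budget, x* moves by d = (-0.1538, 0.2308).
The basis stays optimal until billboards reaches 0; allowable increase = 182 $k.

182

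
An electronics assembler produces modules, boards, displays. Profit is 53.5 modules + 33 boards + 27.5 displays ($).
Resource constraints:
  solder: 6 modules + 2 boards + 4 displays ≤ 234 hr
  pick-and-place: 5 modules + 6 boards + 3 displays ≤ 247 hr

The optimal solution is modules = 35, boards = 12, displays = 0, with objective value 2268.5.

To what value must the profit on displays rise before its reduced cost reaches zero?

34.5

At the optimum: solder uses 234 of 234 (binding); pick-and-place uses 247 of 247 (binding).
The binding rows give the dual system: 6·y_solder + 5·y_pick-and-place = 53.5 and 2·y_solder + 6·y_pick-and-place = 33.
→ y_solder = 6 and y_pick-and-place = 3.5.
displays enters the basis when its profit ≥ yᵀa₃ = 6·4 + 3.5·3 = 34.5.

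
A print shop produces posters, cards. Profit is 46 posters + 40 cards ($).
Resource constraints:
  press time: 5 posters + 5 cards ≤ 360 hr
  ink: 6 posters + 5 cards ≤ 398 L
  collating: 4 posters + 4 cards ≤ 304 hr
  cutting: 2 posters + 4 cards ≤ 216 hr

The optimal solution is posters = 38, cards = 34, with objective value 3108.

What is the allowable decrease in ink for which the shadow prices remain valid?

2

Binding constraints: press time, ink. The basis is B = [[5,5],[6,5]] with det -5.
Per unit decrease in ink, x* moves by d = (-1, 1).
The basis stays optimal until cutting becomes binding; allowable decrease = 2 L.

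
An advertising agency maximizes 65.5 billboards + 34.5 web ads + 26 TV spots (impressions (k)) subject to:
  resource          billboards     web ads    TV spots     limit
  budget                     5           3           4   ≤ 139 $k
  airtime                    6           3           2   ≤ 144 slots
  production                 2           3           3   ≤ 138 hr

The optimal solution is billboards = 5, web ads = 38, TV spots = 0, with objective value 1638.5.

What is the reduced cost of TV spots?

-4

Check each constraint at x*: budget 139/139 (tight); airtime 144/144 (tight); production 124/138 (slack 14).
Since production is not tight, its dual is 0.
From A_Bᵀ y = c: 5·y_budget + 6·y_airtime = 65.5; 3·y_budget + 3·y_airtime = 34.5.
Solving: y_budget = 3.5, y_airtime = 8.
Reduced cost of TV spots: c₃ − yᵀa₃ = 26 − (3.5·4 + 8·2) = 26 − 30 = -4.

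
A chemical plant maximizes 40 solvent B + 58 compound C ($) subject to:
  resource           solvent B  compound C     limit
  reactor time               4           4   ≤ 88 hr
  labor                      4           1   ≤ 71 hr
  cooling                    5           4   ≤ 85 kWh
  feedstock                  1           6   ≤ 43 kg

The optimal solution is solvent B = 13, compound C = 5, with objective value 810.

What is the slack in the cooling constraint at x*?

0

cooling used = 5·13 + 4·5 = 85; slack = 85 − 85 = 0.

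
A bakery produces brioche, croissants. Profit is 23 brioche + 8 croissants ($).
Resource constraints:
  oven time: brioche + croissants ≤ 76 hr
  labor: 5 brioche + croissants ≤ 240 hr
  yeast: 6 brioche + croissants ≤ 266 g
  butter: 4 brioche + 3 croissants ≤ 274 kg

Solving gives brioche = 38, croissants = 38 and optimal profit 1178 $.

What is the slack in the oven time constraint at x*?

0

oven time used = 1·38 + 1·38 = 76; slack = 76 − 76 = 0.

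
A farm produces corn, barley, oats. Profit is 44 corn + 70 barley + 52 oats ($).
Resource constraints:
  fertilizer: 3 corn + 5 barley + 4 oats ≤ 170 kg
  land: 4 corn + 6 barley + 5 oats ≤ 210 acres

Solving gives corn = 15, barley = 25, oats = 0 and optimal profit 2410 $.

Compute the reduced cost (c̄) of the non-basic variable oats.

-5

At the optimum: fertilizer uses 170 of 170 (binding); land uses 210 of 210 (binding).
From A_Bᵀ y = c: 3·y_fertilizer + 4·y_land = 44; 5·y_fertilizer + 6·y_land = 70.
→ y_fertilizer = 8 and y_land = 5.
Reduced cost of oats: c₃ − yᵀa₃ = 52 − (8·4 + 5·5) = 52 − 57 = -5.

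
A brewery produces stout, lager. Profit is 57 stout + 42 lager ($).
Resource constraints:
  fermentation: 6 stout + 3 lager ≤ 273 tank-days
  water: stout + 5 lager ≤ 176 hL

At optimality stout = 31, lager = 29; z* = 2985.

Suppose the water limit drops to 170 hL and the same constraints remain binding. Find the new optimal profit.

Both fermentation and water are binding at x*.
The binding rows give the dual system: 6·y_fermentation + 1·y_water = 57 and 3·y_fermentation + 5·y_water = 42.
This yields shadow prices y_fermentation = 9, y_water = 3.
Δz = y_water·Δb = 3 × (-6) = -18, so new z* = 2985 − 18 = 2967.

2967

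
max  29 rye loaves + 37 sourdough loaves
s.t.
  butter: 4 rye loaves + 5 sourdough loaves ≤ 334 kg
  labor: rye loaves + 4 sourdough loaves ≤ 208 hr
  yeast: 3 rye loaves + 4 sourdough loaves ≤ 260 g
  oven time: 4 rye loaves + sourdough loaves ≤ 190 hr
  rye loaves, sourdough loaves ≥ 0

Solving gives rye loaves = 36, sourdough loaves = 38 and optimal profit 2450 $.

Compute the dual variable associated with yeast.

Check each constraint at x*: butter 334/334 (tight); labor 188/208 (slack 20); yeast 260/260 (tight); oven time 182/190 (slack 8).
Slack constraints have shadow price 0 (complementary slackness).
The binding rows give the dual system: 4·y_butter + 3·y_yeast = 29 and 5·y_butter + 4·y_yeast = 37.
→ y_butter = 5 and y_yeast = 3.
Shadow price of yeast = 3.

3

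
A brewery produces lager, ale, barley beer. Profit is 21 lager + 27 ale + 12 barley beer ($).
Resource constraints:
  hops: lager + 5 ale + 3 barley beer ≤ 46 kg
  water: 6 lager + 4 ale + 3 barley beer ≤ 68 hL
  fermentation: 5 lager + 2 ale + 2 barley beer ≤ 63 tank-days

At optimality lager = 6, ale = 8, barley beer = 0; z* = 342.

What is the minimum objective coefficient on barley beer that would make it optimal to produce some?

18

At the optimum: hops uses 46 of 46 (binding); water uses 68 of 68 (binding); fermentation uses 46 of 63 (slack = 17).
Since fermentation is not tight, its dual is 0.
The binding rows give the dual system: 1·y_hops + 6·y_water = 21 and 5·y_hops + 4·y_water = 27.
Solving: y_hops = 3, y_water = 3.
barley beer enters the basis when its profit ≥ yᵀa₃ = 3·3 + 3·3 = 18.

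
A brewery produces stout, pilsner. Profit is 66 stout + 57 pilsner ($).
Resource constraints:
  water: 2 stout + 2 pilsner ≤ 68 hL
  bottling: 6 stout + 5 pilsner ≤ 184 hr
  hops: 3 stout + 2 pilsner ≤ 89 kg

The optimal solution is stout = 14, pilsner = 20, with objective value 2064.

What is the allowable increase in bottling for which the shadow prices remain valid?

Binding constraints: water, bottling. The basis is B = [[2,2],[6,5]] with det -2.
Per unit increase in bottling, x* moves by d = (1, -1).
The basis stays optimal until hops becomes binding; allowable increase = 7 hr.

7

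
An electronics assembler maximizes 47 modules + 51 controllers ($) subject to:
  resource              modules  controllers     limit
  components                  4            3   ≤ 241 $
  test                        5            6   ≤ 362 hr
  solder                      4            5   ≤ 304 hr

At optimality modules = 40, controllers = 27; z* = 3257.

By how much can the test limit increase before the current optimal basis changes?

10.125

Binding constraints: components, test. The basis is B = [[4,3],[5,6]] with det 9.
Per unit increase in test, x* moves by d = (-0.3333, 0.4444).
The basis stays optimal until solder becomes binding; allowable increase = 10.125 hr.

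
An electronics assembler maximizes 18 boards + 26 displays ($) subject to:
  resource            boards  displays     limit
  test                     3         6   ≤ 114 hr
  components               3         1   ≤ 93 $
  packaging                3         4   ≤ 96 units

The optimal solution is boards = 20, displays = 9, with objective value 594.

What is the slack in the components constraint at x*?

24

components used = 3·20 + 1·9 = 69; slack = 93 − 69 = 24.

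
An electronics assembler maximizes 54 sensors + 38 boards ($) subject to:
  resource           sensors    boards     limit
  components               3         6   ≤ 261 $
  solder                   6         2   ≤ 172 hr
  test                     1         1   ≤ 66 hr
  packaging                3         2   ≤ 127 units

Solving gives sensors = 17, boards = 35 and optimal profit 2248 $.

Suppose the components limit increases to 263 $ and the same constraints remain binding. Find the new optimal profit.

2256

At the optimum: components uses 261 of 261 (binding); solder uses 172 of 172 (binding); test uses 52 of 66 (slack = 14); packaging uses 121 of 127 (slack = 6).
Slack constraints have shadow price 0 (complementary slackness).
From A_Bᵀ y = c: 3·y_components + 6·y_solder = 54; 6·y_components + 2·y_solder = 38.
→ y_components = 4 and y_solder = 7.
Δz = y_components·Δb = 4 × (2) = 8, so new z* = 2248 + 8 = 2256.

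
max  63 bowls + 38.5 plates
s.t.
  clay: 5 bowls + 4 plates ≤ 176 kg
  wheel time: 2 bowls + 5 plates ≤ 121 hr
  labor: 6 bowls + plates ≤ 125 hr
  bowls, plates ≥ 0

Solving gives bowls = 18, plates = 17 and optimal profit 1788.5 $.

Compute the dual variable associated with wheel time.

Binding: wheel time and labor. Non-binding: clay (18 unused).
Slack constraints have shadow price 0 (complementary slackness).
The binding rows give the dual system: 2·y_wheel time + 6·y_labor = 63 and 5·y_wheel time + 1·y_labor = 38.5.
→ y_wheel time = 6 and y_labor = 8.5.
Shadow price of wheel time = 6.

6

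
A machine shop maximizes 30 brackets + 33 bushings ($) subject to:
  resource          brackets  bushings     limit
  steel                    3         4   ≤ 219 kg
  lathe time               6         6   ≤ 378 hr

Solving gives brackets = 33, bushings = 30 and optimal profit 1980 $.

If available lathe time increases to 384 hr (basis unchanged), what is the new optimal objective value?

2001

Check each constraint at x*: steel 219/219 (tight); lathe time 378/378 (tight).
Dual feasibility on the basic columns requires 3·y_steel + 6·y_lathe time = 30, 4·y_steel + 6·y_lathe time = 33.
Solving: y_steel = 3, y_lathe time = 3.5.
Δz = y_lathe time·Δb = 3.5 × (6) = 21, so new z* = 1980 + 21 = 2001.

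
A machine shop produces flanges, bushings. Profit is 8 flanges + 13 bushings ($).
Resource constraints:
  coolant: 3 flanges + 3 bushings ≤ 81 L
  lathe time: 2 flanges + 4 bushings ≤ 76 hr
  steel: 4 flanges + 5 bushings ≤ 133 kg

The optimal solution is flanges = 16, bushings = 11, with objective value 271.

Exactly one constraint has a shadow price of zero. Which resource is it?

steel

coolant: 81/81 (binding)
lathe time: 76/76 (binding)
steel: 119/133 (slack 14)
By complementary slackness, a constraint with positive slack has shadow price 0 → steel.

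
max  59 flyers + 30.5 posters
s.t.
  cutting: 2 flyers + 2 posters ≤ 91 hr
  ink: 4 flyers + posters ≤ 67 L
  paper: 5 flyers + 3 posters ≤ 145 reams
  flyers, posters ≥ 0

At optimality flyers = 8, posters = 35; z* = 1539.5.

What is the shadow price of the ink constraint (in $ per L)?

3.5

Check each constraint at x*: cutting 86/91 (slack 5); ink 67/67 (tight); paper 145/145 (tight).
Slack constraints have shadow price 0 (complementary slackness).
From A_Bᵀ y = c: 4·y_ink + 5·y_paper = 59; 1·y_ink + 3·y_paper = 30.5.
This yields shadow prices y_ink = 3.5, y_paper = 9.
Shadow price of ink = 3.5.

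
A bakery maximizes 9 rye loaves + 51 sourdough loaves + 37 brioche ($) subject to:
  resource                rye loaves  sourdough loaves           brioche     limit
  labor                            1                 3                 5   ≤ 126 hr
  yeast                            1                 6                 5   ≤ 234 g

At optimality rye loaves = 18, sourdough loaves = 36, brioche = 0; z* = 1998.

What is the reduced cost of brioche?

At the optimum: labor uses 126 of 126 (binding); yeast uses 234 of 234 (binding).
Dual feasibility on the basic columns requires 1·y_labor + 1·y_yeast = 9, 3·y_labor + 6·y_yeast = 51.
→ y_labor = 1 and y_yeast = 8.
Reduced cost of brioche: c₃ − yᵀa₃ = 37 − (1·5 + 8·5) = 37 − 45 = -8.

-8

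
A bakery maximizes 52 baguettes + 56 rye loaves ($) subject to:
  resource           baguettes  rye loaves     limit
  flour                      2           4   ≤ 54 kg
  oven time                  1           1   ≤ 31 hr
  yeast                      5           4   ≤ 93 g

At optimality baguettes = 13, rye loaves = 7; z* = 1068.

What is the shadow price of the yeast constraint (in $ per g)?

Binding: flour and yeast. Non-binding: oven time (11 unused).
By complementary slackness, y = 0 for the non-binding constraint.
Dual feasibility on the basic columns requires 2·y_flour + 5·y_yeast = 52, 4·y_flour + 4·y_yeast = 56.
→ y_flour = 6 and y_yeast = 8.
Shadow price of yeast = 8.

8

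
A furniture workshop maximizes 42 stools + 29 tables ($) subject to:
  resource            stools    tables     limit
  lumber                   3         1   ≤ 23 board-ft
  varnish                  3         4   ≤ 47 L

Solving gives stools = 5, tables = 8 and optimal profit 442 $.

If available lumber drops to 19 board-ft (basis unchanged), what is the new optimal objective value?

At the optimum: lumber uses 23 of 23 (binding); varnish uses 47 of 47 (binding).
From A_Bᵀ y = c: 3·y_lumber + 3·y_varnish = 42; 1·y_lumber + 4·y_varnish = 29.
Solving: y_lumber = 9, y_varnish = 5.
Δz = y_lumber·Δb = 9 × (-4) = -36, so new z* = 442 − 36 = 406.

406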